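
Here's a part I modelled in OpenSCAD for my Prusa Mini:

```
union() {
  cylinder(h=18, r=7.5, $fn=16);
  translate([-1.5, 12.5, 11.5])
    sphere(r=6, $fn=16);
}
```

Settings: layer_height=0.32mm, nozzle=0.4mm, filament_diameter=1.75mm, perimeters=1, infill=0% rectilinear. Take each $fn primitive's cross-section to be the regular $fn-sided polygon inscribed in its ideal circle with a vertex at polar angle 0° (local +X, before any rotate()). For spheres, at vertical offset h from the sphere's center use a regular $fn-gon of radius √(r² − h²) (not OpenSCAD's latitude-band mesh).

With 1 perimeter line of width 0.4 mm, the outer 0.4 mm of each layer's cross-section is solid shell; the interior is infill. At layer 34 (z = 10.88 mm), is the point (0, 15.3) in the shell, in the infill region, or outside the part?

At z = 10.88 mm: the cylinder: section is a regular 16-gon, circumradius r=7.5; the r=6 sphere at (-1.5, 12.5) slices to a regular 16-gon of circumradius 5.968 (√(r²−h²) with h=0.62 from center); Combining (union): the regions partially overlap (shared area 2.03 mm²), so overlapping operands fuse into one piece — 1 connected region. Overall, the cross-section is a single solid region. The nearest boundary edge runs (0.78, 18.01)→(2.72, 16.72); distance from the point to it = 2.69 mm. The point is inside the cross-section and 2.69 mm from the nearest boundary — more than the 0.4 mm shell width (1 × 0.4), so it's in the infill interior.

infill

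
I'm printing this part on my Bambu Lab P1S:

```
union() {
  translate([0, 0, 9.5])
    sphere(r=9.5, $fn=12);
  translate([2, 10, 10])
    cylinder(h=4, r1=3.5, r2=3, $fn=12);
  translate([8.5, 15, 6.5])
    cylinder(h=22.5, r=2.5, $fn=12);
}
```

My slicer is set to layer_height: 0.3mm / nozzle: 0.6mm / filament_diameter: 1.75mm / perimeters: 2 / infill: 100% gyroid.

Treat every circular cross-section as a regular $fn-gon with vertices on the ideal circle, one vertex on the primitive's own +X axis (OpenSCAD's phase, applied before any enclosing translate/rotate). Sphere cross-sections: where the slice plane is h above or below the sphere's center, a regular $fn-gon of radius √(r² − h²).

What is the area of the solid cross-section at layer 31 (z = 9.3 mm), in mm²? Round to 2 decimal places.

At z = 9.3 mm: the r=9.5 sphere contributes a regular 12-gon of circumradius √(9.5²−0.2²) = 9.498 (area = (12/2)·9.498²·sin(360°/12) = 270.63 mm²); the cone at (2, 10) is not intersected at this z (z outside [10, 14]); the r=2.5 cylinder at (8.5, 15) gives a regular 12-gon of circumradius 2.5 (constant along its height) (area = (12/2)·2.500²·sin(360°/12) = 18.75 mm²); Taking the union: the 2 present regions are separate (no shared area or edge), so areas and boundary lengths simply add and each stays a separate island — area = 289.38 mm². Overall, the cross-section has 2 separate islands. Net area = 289.38 mm².

289.38 mm²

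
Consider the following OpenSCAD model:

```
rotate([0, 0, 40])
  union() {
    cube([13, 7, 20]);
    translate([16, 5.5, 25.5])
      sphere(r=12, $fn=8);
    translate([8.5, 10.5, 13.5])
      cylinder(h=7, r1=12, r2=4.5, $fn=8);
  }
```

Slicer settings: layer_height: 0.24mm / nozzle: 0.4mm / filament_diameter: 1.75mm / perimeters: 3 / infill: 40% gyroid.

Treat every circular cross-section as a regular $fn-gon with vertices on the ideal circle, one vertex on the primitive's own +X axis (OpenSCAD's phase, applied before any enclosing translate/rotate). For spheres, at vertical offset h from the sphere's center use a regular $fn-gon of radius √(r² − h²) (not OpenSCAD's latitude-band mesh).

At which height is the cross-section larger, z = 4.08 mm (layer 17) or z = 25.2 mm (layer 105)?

Layer 17 (z = 4.08): the 13×7 cube contributes its full rectangle (area 91.00 mm²); the sphere at (16, 5.5) is absent (|z−center|=21.420 > r=12); the cone at (8.5, 10.5) is absent (z outside [13.5, 20.5]); Combining (union): only the 13×7 cube is present, so the union is just that shape — area = 91.00 mm²; (whole slice rotated 40° about Z — lengths, areas and connectivity unchanged). So its area = 91.00 mm². Layer 105 (z = 25.2): the cube is absent (z outside [0, 20]); the r=12 sphere at (16, 5.5) contributes a regular 8-gon of circumradius √(12²−0.3²) = 11.996 (area = (8/2)·11.996²·sin(360°/8) = 407.04 mm²); the cone at (8.5, 10.5) is not intersected at this z (z outside [13.5, 20.5]); Combining (union): only the r=12 sphere at (16, 5.5) is present, so the union is just that shape — area = 407.04 mm²; (rotated 40° about Z; rotation is an isometry so areas/perimeters/island counts are preserved). So its area = 407.04 mm². Layer 105 is larger (407.04 vs 91.00 mm²).

layer 105 (z = 25.2 mm)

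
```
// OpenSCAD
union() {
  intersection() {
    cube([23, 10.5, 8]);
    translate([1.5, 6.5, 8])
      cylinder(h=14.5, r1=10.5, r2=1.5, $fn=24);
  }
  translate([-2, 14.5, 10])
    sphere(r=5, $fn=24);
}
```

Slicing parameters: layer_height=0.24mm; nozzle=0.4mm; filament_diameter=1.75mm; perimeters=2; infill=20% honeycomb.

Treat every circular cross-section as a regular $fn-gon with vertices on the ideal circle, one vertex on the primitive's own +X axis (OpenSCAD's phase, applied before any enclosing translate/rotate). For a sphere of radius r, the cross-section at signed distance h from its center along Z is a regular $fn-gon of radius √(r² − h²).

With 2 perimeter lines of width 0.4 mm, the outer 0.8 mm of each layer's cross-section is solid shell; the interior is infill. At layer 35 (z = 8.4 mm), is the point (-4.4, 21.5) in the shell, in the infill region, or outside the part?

outside

At z = 8.4 mm: the cube is not intersected at this z (z outside [0, 8]); the cone at (1.5, 6.5) contributes a regular 24-gon of circumradius 10.252 (interpolated between r1=10.5 and r2=1.5 at t=0.028); After intersecting: at least one operand is absent at this height, so nothing remains; the sphere at (-2, 14.5): section is a regular 24-gon, circumradius = √(r²−h²) = √(5²−1.6²) = 4.737; Combining (union): only the r=5 sphere at (-2, 14.5) is present, so the union is just that shape — 1 connected region. Overall, the cross-section is a single solid region. The nearest boundary edge runs (-3.23, 19.08)→(-4.37, 18.60); distance from the point to it = 2.69 mm. The point is not inside any of the regions above, so it lies outside the cross-section (2.69 mm from the nearest boundary).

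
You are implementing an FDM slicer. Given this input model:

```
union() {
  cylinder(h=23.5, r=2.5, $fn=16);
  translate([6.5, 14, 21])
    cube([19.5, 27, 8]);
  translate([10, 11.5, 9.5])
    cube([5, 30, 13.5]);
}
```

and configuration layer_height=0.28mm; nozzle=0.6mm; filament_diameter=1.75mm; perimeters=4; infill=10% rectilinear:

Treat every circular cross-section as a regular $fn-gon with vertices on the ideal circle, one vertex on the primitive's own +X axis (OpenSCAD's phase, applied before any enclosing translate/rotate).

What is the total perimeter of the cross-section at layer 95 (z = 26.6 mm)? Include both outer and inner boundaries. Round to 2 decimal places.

At z = 26.6 mm: the cylinder does not reach this height (z outside [0, 23.5]); the 19.5×27 cube at (6.5, 14) contributes its full rectangle (perimeter 93.00 mm); the cube at (10, 11.5) does not reach this height (z outside [9.5, 23]); Taking the union: only the 19.5×27 cube at (6.5, 14) is present, so the union is just that shape — boundary = 93.00 mm. Overall, the cross-section is a single solid region. Total boundary length (outer) = 93.00 mm.

93.00 mm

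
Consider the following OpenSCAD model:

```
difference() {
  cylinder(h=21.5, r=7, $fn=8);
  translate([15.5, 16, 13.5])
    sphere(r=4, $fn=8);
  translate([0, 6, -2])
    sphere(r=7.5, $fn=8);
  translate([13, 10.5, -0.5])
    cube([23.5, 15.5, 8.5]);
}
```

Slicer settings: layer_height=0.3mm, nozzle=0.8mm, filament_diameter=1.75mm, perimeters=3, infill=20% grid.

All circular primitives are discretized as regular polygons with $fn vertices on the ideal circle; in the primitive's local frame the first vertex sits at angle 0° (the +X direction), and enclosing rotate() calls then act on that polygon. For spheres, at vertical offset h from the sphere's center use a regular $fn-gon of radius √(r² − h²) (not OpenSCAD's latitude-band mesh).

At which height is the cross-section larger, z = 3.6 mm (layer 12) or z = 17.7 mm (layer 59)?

Layer 12 (z = 3.6): the cylinder: section is a regular 8-gon, circumradius r=7 (area = (8/2)·7.000²·sin(360°/8) = 138.59 mm²); the sphere at (15.5, 16) does not reach this height (|z−center|=9.900 > r=4); the r=7.5 sphere at (0, 6) slices to a regular 8-gon of circumradius 4.989 (√(r²−h²) with h=5.6 from center) (area = (8/2)·4.989²·sin(360°/8) = 70.40 mm²); the cube at (13, 10.5) is present — its section is the full 23.5×15.5 rectangle (area 364.25 mm²); After the difference (first − rest): starting from the r=7 cylinder (138.59 mm²), the r=7.5 sphere at (0, 6) partially overlaps it — only the 35.27 mm² overlap (of its 70.40 mm²) is removed, clipping the outline; the 23.5×15.5 cube at (13, 10.5) misses the remaining region (no effect) — area = 103.32 mm². So its area = 103.32 mm². Layer 59 (z = 17.7): the r=7 cylinder contributes a regular 8-gon of circumradius 7 (area = (8/2)·7.000²·sin(360°/8) = 138.59 mm²); the sphere at (15.5, 16) is not intersected at this z (|z−center|=4.200 > r=4); the sphere at (0, 6) is absent (|z−center|=19.700 > r=7.5); the cube at (13, 10.5) is absent (z outside [-0.5, 8]); Subtracting the remaining from the first: none of the subtracted shapes is present at this height, so the r=7 cylinder is unchanged — area = 138.59 mm². So its area = 138.59 mm². Layer 59 is larger (138.59 vs 103.32 mm²).

layer 59 (z = 17.7 mm)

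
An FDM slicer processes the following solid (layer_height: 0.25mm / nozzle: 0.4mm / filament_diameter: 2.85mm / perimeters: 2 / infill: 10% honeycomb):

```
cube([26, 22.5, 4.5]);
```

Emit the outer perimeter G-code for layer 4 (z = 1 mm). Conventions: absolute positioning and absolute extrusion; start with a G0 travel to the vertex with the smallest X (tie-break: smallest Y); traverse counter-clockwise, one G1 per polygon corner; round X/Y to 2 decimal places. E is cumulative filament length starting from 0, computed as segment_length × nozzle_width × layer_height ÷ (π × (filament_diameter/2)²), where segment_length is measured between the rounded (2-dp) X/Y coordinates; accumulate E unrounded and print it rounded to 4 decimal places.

At z = 1 mm: the cube is present — its section is the full 26×22.5 rectangle. The outline is a single polygon with 4 vertices. Extrusion per mm of travel: 0.4 × 0.25 / (π × 1.425²) = 0.015675. Accumulating E over each segment gives final E = 1.5205.

G0 X0.00 Y0.00 Z1.00
G1 X26.00 Y0.00 E0.4076
G1 X26.00 Y22.50 E0.7603
G1 X0.00 Y22.50 E1.1678
G1 X0.00 Y0.00 E1.5205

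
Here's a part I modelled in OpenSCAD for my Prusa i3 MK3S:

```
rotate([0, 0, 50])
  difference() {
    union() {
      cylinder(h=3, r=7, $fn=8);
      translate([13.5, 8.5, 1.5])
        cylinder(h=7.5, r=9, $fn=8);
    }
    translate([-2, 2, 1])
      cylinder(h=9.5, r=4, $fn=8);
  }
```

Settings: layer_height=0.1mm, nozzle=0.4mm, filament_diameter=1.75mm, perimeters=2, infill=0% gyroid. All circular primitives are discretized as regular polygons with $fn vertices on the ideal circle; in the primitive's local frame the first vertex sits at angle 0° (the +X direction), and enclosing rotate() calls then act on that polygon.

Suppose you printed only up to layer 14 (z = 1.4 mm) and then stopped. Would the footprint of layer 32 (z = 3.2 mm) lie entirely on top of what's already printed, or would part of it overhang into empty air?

Compare the two slices. At z = 1.4: the r=7 cylinder gives a regular 8-gon of circumradius 7 (constant along its height) (area = (8/2)·7.000²·sin(360°/8) = 138.59 mm²); the cylinder at (13.5, 8.5) is absent (z outside [1.5, 9]); Combining (union): only the r=7 cylinder is present, so the union is just that shape — area = 138.59 mm²; the cylinder at (-2, 2): section is a regular 8-gon, circumradius r=4 (area = (8/2)·4.000²·sin(360°/8) = 45.25 mm²); Taking the first minus the rest: starting from the result so far (138.59 mm²), the r=4 cylinder at (-2, 2) lies wholly inside it (removes its full 45.25 mm² and its 24.49 mm outline becomes a hole wall) — area = 93.34 mm²; (whole slice rotated 50° about Z — lengths, areas and connectivity unchanged). At z = 3.2: the cylinder does not reach this height (z outside [0, 3]); the r=9 cylinder at (13.5, 8.5) gives a regular 8-gon of circumradius 9 (constant along its height) (area = (8/2)·9.000²·sin(360°/8) = 229.10 mm²); Merging all regions: only the r=9 cylinder at (13.5, 8.5) is present, so the union is just that shape — area = 229.10 mm²; the r=4 cylinder at (-2, 2) contributes a regular 8-gon of circumradius 4 (area = (8/2)·4.000²·sin(360°/8) = 45.25 mm²); Taking the first minus the rest: starting from that combined region (229.10 mm²), the r=4 cylinder at (-2, 2) misses the remaining region (no effect) — area = 229.10 mm²; (rotated 50° about Z; rotation is an isometry so areas/perimeters/island counts are preserved). Checking containment: at z = 3.2 the cross-section extends beyond the z = 1.4 cross-section by about 229.10 mm².

part overhangs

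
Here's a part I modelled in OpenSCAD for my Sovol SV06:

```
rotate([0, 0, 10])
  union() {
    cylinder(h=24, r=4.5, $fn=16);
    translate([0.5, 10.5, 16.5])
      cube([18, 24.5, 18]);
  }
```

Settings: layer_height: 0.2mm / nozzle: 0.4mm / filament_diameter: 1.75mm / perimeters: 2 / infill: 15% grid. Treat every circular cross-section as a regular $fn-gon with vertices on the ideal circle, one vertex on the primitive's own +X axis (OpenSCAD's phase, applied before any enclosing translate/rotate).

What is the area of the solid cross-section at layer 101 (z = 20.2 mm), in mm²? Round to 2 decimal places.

502.99 mm²

At z = 20.2 mm: the r=4.5 cylinder contributes a regular 16-gon of circumradius 4.5 (area = (16/2)·4.500²·sin(360°/16) = 61.99 mm²); the 18×24.5 cube at (0.5, 10.5) contributes its full rectangle (area 441.00 mm²); Taking the union: the 2 present regions are separate (no shared area or edge), so areas and boundary lengths simply add and each stays a separate island — area = 502.99 mm²; (rotated 10° about Z; rotation is an isometry so areas/perimeters/island counts are preserved). Overall, the cross-section has 2 separate islands. Net area = 502.99 mm².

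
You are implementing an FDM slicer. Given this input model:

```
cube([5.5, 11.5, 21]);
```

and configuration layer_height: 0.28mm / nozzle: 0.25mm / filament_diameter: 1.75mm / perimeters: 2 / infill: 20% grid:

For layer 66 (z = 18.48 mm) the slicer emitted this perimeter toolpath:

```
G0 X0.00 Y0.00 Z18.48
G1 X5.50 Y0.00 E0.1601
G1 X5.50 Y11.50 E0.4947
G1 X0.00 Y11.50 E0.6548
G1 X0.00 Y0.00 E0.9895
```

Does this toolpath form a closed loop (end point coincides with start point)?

Start point (G0): (0.00, 0.00). End point (last G1): the path returns to the start — closed.

yes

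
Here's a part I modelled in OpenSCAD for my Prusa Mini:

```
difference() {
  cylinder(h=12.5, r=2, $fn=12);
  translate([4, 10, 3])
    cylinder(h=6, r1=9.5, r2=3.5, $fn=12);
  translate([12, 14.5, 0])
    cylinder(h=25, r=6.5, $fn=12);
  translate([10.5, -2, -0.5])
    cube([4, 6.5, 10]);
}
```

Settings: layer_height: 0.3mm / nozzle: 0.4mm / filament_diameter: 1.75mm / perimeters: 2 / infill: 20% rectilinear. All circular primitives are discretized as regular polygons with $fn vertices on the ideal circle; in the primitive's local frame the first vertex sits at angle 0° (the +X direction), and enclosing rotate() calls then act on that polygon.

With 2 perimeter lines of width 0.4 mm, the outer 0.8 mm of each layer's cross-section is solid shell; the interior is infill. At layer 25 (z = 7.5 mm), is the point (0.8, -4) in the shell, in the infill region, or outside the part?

At z = 7.5 mm: the cylinder: section is a regular 12-gon, circumradius r=2; the cone at (4, 10) contributes a regular 12-gon of circumradius 5.000 (interpolated between r1=9.5 and r2=3.5 at t=0.750); the r=6.5 cylinder at (12, 14.5) gives a regular 12-gon of circumradius 6.5 (constant along its height); the cube at (10.5, -2) (footprint 4×6.5) is included at this height; Taking the first minus the rest: starting from the r=2 cylinder, the cone at (4, 10) misses the remaining region (no effect); the r=6.5 cylinder at (12, 14.5) misses the remaining region (no effect); the 4×6.5 cube at (10.5, -2) misses the remaining region (no effect) — 1 connected region. Overall, the cross-section is a single solid region. The nearest boundary edge runs (1.00, -1.73)→(-0.00, -2.00); distance from the point to it = 2.14 mm. The point is not inside any of the regions above, so it lies outside the cross-section (2.14 mm from the nearest boundary).

outside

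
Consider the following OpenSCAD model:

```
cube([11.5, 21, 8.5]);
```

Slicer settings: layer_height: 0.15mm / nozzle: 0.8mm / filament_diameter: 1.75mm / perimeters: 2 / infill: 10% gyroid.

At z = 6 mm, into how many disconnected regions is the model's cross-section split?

At z = 6 mm: the cube (footprint 11.5×21) is included at this height. The result has 1 disconnected region.

1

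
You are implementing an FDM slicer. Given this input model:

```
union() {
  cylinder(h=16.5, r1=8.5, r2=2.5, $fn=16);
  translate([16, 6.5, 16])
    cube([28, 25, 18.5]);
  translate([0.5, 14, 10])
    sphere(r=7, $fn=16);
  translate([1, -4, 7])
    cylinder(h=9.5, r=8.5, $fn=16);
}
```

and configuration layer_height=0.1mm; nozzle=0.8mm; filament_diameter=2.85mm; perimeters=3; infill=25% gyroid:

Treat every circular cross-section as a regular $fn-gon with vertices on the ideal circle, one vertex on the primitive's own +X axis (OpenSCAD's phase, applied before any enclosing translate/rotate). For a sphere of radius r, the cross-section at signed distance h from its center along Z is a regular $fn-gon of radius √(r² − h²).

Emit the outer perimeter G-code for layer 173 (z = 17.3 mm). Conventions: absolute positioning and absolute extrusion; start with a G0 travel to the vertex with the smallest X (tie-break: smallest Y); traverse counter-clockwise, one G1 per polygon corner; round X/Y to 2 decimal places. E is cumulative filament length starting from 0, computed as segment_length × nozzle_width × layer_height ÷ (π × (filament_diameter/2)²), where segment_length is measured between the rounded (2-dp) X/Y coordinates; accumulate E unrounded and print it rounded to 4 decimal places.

At z = 17.3 mm: the cone is not intersected at this z (z outside [0, 16.5]); the cube at (16, 6.5) (footprint 28×25) is included at this height; the sphere at (0.5, 14) is not intersected at this z (|z−center|=7.300 > r=7); the cylinder at (1, -4) is absent (z outside [7, 16.5]); Merging all regions: only the 28×25 cube at (16, 6.5) is present, so the union is just that shape — 1 connected region. The outline is a single polygon with 4 vertices. Extrusion per mm of travel: 0.8 × 0.1 / (π × 1.425²) = 0.012540. Accumulating E over each segment gives final E = 1.3293.

G0 X16.00 Y6.50 Z17.30
G1 X44.00 Y6.50 E0.3511
G1 X44.00 Y31.50 E0.6646
G1 X16.00 Y31.50 E1.0158
G1 X16.00 Y6.50 E1.3293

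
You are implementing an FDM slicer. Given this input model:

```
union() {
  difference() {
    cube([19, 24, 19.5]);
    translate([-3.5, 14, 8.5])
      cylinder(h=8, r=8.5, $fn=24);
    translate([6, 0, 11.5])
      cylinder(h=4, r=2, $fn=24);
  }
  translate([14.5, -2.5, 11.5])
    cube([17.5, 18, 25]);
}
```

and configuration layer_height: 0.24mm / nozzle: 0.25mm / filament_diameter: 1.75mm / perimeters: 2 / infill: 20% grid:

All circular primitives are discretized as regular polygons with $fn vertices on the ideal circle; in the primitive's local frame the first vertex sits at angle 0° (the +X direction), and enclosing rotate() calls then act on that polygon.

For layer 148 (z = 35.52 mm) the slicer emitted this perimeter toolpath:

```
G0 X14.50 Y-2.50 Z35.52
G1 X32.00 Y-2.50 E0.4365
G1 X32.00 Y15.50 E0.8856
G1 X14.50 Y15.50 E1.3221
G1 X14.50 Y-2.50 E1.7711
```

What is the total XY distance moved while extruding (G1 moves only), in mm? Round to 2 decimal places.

Sum the Euclidean lengths of each G1 segment: total = 71.00 mm.

71.00 mm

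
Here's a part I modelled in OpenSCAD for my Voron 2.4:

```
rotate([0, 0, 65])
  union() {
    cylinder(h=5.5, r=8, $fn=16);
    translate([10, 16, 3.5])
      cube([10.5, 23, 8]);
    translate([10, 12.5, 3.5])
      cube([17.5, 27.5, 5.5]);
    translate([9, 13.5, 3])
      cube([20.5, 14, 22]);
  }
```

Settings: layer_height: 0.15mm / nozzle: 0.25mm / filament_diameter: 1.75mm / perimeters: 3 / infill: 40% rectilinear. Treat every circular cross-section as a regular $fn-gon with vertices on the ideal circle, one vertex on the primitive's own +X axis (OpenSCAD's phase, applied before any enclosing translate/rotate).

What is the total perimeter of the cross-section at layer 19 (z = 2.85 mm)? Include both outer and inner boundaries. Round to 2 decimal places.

49.94 mm

At z = 2.85 mm: the r=8 cylinder gives a regular 16-gon of circumradius 8 (constant along its height) (perimeter = 2·16·8.000·sin(180°/16) = 49.94 mm); the cube at (10, 16) is not intersected at this z (z outside [3.5, 11.5]); the cube at (10, 12.5) is not intersected at this z (z outside [3.5, 9]); the cube at (9, 13.5) is not intersected at this z (z outside [3, 25]); Merging all regions: only the r=8 cylinder is present, so the union is just that shape — boundary = 49.94 mm; (rotated 65° about Z; rotation is an isometry so areas/perimeters/island counts are preserved). Overall, the cross-section is a single solid region. Total boundary length (outer) = 49.94 mm.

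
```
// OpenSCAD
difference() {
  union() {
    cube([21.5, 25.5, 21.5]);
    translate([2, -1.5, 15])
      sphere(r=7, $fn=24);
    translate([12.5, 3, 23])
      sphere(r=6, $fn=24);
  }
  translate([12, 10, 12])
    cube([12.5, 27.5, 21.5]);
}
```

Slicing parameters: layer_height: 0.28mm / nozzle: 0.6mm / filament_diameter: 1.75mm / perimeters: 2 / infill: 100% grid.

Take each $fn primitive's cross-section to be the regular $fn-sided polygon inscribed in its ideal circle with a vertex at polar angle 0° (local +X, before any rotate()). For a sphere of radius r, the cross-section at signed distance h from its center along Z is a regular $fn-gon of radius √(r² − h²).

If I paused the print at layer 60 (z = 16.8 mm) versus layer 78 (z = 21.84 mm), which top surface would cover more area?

layer 60 (z = 16.8 mm)

Layer 60 (z = 16.8): the cube is present — its section is the full 21.5×25.5 rectangle (area 548.25 mm²); the sphere at (2, -1.5): section is a regular 24-gon, circumradius = √(r²−h²) = √(7²−1.8²) = 6.765 (area = (24/2)·6.765²·sin(360°/24) = 142.12 mm²); the sphere at (12.5, 3) is absent (|z−center|=6.200 > r=6); Merging all regions: the regions partially overlap — summed areas 690.37 mm² minus the doubly-counted overlap 35.79 mm² gives 654.58 mm² — area = 654.58 mm²; the cube at (12, 10) (footprint 12.5×27.5) is included at this height (area 343.75 mm²); After the difference (first − rest): starting from that combined region (654.58 mm²), the 12.5×27.5 cube at (12, 10) partially overlaps it — only the 147.25 mm² overlap (of its 343.75 mm²) is removed, clipping the outline — area = 507.33 mm². So its area = 507.33 mm². Layer 78 (z = 21.84): the cube is not intersected at this z (z outside [0, 21.5]); the r=7 sphere at (2, -1.5) slices to a regular 24-gon of circumradius 1.488 (√(r²−h²) with h=6.84 from center) (area = (24/2)·1.488²·sin(360°/24) = 6.88 mm²); the sphere at (12.5, 3): section is a regular 24-gon, circumradius = √(r²−h²) = √(6²−1.16²) = 5.887 (area = (24/2)·5.887²·sin(360°/24) = 107.63 mm²); Merging all regions: the 2 present regions are separate (no shared area or edge), so areas and boundary lengths simply add and each stays a separate island — area = 114.51 mm²; the cube at (12, 10) is present — its section is the full 12.5×27.5 rectangle (area 343.75 mm²); Taking the first minus the rest: starting from that combined region (114.51 mm²), the 12.5×27.5 cube at (12, 10) misses the remaining region (no effect) — area = 114.51 mm². So its area = 114.51 mm². Layer 60 is larger (507.33 vs 114.51 mm²).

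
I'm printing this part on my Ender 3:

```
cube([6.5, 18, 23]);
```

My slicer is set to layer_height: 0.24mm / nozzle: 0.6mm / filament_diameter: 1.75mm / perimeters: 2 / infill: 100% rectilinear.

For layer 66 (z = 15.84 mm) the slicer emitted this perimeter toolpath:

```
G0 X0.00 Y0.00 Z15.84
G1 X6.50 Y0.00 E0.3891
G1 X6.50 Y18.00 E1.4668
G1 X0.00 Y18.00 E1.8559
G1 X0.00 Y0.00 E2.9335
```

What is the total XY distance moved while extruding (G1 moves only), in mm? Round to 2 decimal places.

49.00 mm

Sum the Euclidean lengths of each G1 segment: total = 49.00 mm.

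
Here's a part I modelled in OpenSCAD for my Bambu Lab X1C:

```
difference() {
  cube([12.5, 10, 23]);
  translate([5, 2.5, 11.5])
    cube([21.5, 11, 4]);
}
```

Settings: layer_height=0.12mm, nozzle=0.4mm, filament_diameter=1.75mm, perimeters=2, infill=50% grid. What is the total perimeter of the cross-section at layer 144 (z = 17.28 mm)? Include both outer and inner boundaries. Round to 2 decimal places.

At z = 17.28 mm: the cube (footprint 12.5×10) is included at this height (perimeter 45.00 mm); the cube at (5, 2.5) is not intersected at this z (z outside [11.5, 15.5]); After the difference (first − rest): none of the subtracted shapes is present at this height, so the 12.5×10 cube is unchanged — boundary = 45.00 mm. Overall, the cross-section is a single solid region. Total boundary length (outer) = 45.00 mm.

45.00 mm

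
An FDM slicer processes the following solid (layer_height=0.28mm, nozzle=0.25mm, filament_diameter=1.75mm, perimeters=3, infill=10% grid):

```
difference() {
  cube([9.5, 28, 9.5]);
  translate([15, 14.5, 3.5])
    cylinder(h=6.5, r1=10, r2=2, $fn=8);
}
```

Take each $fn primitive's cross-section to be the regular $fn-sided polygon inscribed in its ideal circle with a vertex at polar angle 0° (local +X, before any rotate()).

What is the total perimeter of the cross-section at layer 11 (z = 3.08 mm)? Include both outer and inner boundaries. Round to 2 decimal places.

75.00 mm

At z = 3.08 mm: the 9.5×28 cube contributes its full rectangle (perimeter 75.00 mm); the cone at (15, 14.5) is not intersected at this z (z outside [3.5, 10]); Taking the first minus the rest: none of the subtracted shapes is present at this height, so the 9.5×28 cube is unchanged — boundary = 75.00 mm. Overall, the cross-section is a single solid region. Total boundary length (outer) = 75.00 mm.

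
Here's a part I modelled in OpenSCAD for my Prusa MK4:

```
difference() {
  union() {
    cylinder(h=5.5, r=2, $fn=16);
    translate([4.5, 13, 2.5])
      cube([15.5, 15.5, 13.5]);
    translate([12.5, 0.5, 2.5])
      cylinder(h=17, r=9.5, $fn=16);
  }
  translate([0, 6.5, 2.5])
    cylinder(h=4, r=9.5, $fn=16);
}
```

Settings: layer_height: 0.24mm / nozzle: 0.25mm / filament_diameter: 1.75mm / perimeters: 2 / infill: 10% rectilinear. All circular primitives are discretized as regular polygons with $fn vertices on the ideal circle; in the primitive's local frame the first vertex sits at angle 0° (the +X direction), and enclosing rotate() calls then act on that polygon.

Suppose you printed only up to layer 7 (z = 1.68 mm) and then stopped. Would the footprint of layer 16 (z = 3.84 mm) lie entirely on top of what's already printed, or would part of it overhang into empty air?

part overhangs

Compare the two slices. At z = 1.68: the cylinder: section is a regular 16-gon, circumradius r=2 (area = (16/2)·2.000²·sin(360°/16) = 12.25 mm²); the cube at (4.5, 13) is absent (z outside [2.5, 16]); the cylinder at (12.5, 0.5) is absent (z outside [2.5, 19.5]); Combining (union): only the r=2 cylinder is present, so the union is just that shape — area = 12.25 mm²; the cylinder at (0, 6.5) is absent (z outside [2.5, 6.5]); After the difference (first − rest): none of the subtracted shapes is present at this height, so the result so far is unchanged — area = 12.25 mm². At z = 3.84: the cylinder: section is a regular 16-gon, circumradius r=2 (area = (16/2)·2.000²·sin(360°/16) = 12.25 mm²); the 15.5×15.5 cube at (4.5, 13) contributes its full rectangle (area 240.25 mm²); the r=9.5 cylinder at (12.5, 0.5) gives a regular 16-gon of circumradius 9.5 (constant along its height) (area = (16/2)·9.500²·sin(360°/16) = 276.30 mm²); Merging all regions: the 3 present regions are separate (no shared area or edge), so areas and boundary lengths simply add and each stays a separate island — area = 528.79 mm²; the cylinder at (0, 6.5): section is a regular 16-gon, circumradius r=9.5 (area = (16/2)·9.500²·sin(360°/16) = 276.30 mm²); Taking the first minus the rest: starting from the result so far (528.79 mm²), the r=9.5 cylinder at (0, 6.5) partially overlaps it — only the 56.71 mm² overlap (of its 276.30 mm²) is removed, clipping the outline — area = 472.08 mm². Checking containment: at z = 3.84 the cross-section extends beyond the z = 1.68 cross-section by about 472.08 mm².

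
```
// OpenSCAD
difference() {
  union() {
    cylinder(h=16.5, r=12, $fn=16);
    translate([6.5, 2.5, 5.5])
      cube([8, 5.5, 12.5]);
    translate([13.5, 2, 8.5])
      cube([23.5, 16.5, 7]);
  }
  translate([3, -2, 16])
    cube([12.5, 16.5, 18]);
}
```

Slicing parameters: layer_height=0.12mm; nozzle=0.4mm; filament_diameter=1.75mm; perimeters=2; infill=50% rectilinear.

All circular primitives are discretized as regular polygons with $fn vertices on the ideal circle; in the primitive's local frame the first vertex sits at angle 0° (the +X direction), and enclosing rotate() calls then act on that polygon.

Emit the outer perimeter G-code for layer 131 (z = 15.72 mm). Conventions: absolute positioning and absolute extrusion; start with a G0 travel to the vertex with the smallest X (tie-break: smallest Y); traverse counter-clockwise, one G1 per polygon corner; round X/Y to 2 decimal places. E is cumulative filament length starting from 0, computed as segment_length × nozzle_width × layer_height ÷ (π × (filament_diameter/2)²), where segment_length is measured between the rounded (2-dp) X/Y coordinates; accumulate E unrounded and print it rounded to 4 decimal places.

G0 X-12.00 Y0.00 Z15.72
G1 X-11.09 Y-4.59 E0.0934
G1 X-8.49 Y-8.49 E0.1869
G1 X-4.59 Y-11.09 E0.2805
G1 X0.00 Y-12.00 E0.3738
G1 X4.59 Y-11.09 E0.4672
G1 X8.49 Y-8.49 E0.5608
G1 X11.09 Y-4.59 E0.6543
G1 X12.00 Y0.00 E0.7477
G1 X11.50 Y2.50 E0.7986
G1 X14.50 Y2.50 E0.8584
G1 X14.50 Y8.00 E0.9682
G1 X8.81 Y8.00 E1.0817
G1 X8.49 Y8.49 E1.0934
G1 X4.59 Y11.09 E1.1870
G1 X0.00 Y12.00 E1.2803
G1 X-4.59 Y11.09 E1.3737
G1 X-8.49 Y8.49 E1.4673
G1 X-11.09 Y4.59 E1.5608
G1 X-12.00 Y0.00 E1.6542

At z = 15.72 mm: the r=12 cylinder gives a regular 16-gon of circumradius 12 (constant along its height); the cube at (6.5, 2.5) is present — its section is the full 8×5.5 rectangle; the cube at (13.5, 2) is absent (z outside [8.5, 15.5]); Combining (union): the regions partially overlap (shared area 21.78 mm²), so overlapping operands fuse into one piece — 1 connected region; the cube at (3, -2) is not intersected at this z (z outside [16, 34]); Taking the first minus the rest: none of the subtracted shapes is present at this height, so the result so far is unchanged — 1 connected region. The outline is a single polygon with 19 vertices. Extrusion per mm of travel: 0.4 × 0.12 / (π × 0.875²) = 0.019956. Accumulating E over each segment gives final E = 1.6542.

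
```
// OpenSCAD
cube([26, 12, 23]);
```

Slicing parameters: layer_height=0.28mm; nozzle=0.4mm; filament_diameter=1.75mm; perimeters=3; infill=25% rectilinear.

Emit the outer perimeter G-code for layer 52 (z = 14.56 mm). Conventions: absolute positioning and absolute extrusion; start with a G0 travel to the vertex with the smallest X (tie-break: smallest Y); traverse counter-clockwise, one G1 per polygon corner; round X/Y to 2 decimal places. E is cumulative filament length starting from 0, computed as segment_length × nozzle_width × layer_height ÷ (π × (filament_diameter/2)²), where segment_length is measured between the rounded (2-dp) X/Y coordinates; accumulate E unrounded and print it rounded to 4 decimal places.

At z = 14.56 mm: the cube is present — its section is the full 26×12 rectangle. The outline is a single polygon with 4 vertices. Extrusion per mm of travel: 0.4 × 0.28 / (π × 0.875²) = 0.046564. Accumulating E over each segment gives final E = 3.5389.

G0 X0.00 Y0.00 Z14.56
G1 X26.00 Y0.00 E1.2107
G1 X26.00 Y12.00 E1.7694
G1 X0.00 Y12.00 E2.9801
G1 X0.00 Y0.00 E3.5389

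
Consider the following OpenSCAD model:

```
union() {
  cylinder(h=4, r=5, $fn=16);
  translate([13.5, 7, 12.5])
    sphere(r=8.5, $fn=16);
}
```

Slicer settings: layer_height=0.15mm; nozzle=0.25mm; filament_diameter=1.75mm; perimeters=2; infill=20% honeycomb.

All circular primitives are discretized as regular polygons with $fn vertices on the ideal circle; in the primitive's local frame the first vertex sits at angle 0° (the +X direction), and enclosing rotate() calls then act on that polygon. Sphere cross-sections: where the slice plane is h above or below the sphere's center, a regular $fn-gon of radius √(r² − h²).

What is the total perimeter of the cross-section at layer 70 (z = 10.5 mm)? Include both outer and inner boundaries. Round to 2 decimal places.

51.57 mm

At z = 10.5 mm: the cylinder does not reach this height (z outside [0, 4]); the sphere at (13.5, 7): section is a regular 16-gon, circumradius = √(r²−h²) = √(8.5²−2²) = 8.261 (perimeter = 2·16·8.261·sin(180°/16) = 51.57 mm); Taking the union: only the r=8.5 sphere at (13.5, 7) is present, so the union is just that shape — boundary = 51.57 mm. Overall, the cross-section is a single solid region. Total boundary length (outer) = 51.57 mm.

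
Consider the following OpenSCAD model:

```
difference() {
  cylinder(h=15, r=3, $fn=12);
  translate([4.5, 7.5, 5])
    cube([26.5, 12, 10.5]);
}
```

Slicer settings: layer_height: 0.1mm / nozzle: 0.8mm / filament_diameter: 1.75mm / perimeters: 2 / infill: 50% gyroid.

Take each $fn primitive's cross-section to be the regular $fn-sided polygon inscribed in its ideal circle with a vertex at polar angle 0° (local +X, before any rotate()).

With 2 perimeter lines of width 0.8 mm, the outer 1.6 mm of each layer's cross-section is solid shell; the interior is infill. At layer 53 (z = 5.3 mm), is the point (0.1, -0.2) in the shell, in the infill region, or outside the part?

At z = 5.3 mm: the r=3 cylinder contributes a regular 12-gon of circumradius 3; the cube at (4.5, 7.5) (footprint 26.5×12) is included at this height; Subtracting the remaining from the first: starting from the r=3 cylinder, the 26.5×12 cube at (4.5, 7.5) misses the remaining region (no effect) — 1 connected region. Overall, the cross-section is a single solid region. The nearest boundary edge runs (1.50, -2.60)→(-0.00, -3.00); distance from the point to it = 2.68 mm. The point is inside the cross-section and 2.68 mm from the nearest boundary — more than the 1.6 mm shell width (2 × 0.8), so it's in the infill interior.

infill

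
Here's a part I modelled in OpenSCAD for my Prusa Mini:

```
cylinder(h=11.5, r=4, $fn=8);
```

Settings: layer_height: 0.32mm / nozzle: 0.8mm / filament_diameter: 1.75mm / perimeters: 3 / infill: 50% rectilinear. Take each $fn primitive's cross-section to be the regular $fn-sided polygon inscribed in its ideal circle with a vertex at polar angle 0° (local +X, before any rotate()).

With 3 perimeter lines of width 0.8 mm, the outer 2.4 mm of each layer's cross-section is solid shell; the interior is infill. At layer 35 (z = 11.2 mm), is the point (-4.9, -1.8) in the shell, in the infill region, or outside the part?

outside

At z = 11.2 mm: the r=4 cylinder gives a regular 8-gon of circumradius 4 (constant along its height). Overall, the cross-section is a single solid region. The nearest boundary edge runs (-4.00, 0.00)→(-2.83, -2.83); distance from the point to it = 1.52 mm. The point is not inside any of the regions above, so it lies outside the cross-section (1.52 mm from the nearest boundary).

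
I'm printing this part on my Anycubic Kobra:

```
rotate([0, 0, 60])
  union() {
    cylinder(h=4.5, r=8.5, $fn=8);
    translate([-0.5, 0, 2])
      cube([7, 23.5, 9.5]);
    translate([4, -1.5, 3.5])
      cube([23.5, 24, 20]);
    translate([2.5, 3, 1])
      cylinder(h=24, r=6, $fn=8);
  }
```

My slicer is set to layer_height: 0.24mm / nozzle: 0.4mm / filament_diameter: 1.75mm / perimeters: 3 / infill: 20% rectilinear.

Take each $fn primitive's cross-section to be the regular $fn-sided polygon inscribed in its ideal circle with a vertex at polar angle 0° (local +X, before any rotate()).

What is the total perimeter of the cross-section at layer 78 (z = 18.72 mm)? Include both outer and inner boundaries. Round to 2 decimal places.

106.91 mm

At z = 18.72 mm: the cylinder does not reach this height (z outside [0, 4.5]); the cube at (-0.5, 0) does not reach this height (z outside [2, 11.5]); the cube at (4, -1.5) is present — its section is the full 23.5×24 rectangle (perimeter 95.00 mm); the cylinder at (2.5, 3): section is a regular 8-gon, circumradius r=6 (perimeter = 2·8·6.000·sin(180°/8) = 36.74 mm); Merging all regions: the regions partially overlap (shared area 32.91 mm²), so the edge portions inside another operand are dropped and the merged outline is re-measured after clipping — boundary = 106.91 mm; (whole slice rotated 60° about Z — lengths, areas and connectivity unchanged). Overall, the cross-section is a single solid region. Total boundary length (outer) = 106.91 mm.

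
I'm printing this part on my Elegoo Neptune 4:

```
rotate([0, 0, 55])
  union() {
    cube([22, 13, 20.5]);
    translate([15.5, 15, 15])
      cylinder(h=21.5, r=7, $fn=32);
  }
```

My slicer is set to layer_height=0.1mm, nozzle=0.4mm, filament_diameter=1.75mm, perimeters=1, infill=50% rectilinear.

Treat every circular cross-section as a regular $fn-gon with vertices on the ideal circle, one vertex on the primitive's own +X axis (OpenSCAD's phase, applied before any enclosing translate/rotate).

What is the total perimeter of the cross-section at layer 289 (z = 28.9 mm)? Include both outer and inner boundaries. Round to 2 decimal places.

At z = 28.9 mm: the cube does not reach this height (z outside [0, 20.5]); the cylinder at (15.5, 15): section is a regular 32-gon, circumradius r=7 (perimeter = 2·32·7.000·sin(180°/32) = 43.91 mm); Taking the union: only the r=7 cylinder at (15.5, 15) is present, so the union is just that shape — boundary = 43.91 mm; (rotated 55° about Z; rotation is an isometry so areas/perimeters/island counts are preserved). Overall, the cross-section is a single solid region. Total boundary length (outer) = 43.91 mm.

43.91 mm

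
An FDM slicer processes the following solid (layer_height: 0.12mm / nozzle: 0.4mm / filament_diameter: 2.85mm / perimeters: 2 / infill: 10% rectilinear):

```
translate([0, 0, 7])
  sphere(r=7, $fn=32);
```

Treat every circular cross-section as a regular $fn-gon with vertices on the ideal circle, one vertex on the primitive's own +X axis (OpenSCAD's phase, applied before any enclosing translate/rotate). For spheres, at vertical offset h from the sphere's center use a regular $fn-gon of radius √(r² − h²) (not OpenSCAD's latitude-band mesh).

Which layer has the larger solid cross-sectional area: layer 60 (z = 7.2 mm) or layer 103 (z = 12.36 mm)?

layer 60 (z = 7.2 mm)

Layer 60 (z = 7.2): the sphere: section is a regular 32-gon, circumradius = √(r²−h²) = √(7²−0.2²) = 6.997 (area = (32/2)·6.997²·sin(360°/32) = 152.83 mm²). So its area = 152.83 mm². Layer 103 (z = 12.36): the r=7 sphere contributes a regular 32-gon of circumradius √(7²−5.36²) = 4.502 (area = (32/2)·4.502²·sin(360°/32) = 63.27 mm²). So its area = 63.27 mm². Layer 60 is larger (152.83 vs 63.27 mm²).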